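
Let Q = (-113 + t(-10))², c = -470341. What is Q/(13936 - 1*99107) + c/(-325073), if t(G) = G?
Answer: 35141383894/27686792483 ≈ 1.2692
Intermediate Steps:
Q = 15129 (Q = (-113 - 10)² = (-123)² = 15129)
Q/(13936 - 1*99107) + c/(-325073) = 15129/(13936 - 1*99107) - 470341/(-325073) = 15129/(13936 - 99107) - 470341*(-1/325073) = 15129/(-85171) + 470341/325073 = 15129*(-1/85171) + 470341/325073 = -15129/85171 + 470341/325073 = 35141383894/27686792483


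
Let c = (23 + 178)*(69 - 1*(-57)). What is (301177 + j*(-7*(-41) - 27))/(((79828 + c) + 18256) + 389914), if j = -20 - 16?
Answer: 291817/513324 ≈ 0.56849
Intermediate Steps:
c = 25326 (c = 201*(69 + 57) = 201*126 = 25326)
j = -36
(301177 + j*(-7*(-41) - 27))/(((79828 + c) + 18256) + 389914) = (301177 - 36*(-7*(-41) - 27))/(((79828 + 25326) + 18256) + 389914) = (301177 - 36*(287 - 27))/((105154 + 18256) + 389914) = (301177 - 36*260)/(123410 + 389914) = (301177 - 9360)/513324 = 291817*(1/513324) = 291817/513324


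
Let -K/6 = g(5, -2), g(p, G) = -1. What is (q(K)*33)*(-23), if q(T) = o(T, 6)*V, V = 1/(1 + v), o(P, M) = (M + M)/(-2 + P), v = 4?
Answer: -2277/5 ≈ -455.40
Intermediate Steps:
o(P, M) = 2*M/(-2 + P) (o(P, M) = (2*M)/(-2 + P) = 2*M/(-2 + P))
K = 6 (K = -6*(-1) = 6)
V = ⅕ (V = 1/(1 + 4) = 1/5 = ⅕ ≈ 0.20000)
q(T) = 12/(5*(-2 + T)) (q(T) = (2*6/(-2 + T))*(⅕) = (12/(-2 + T))*(⅕) = 12/(5*(-2 + T)))
(q(K)*33)*(-23) = ((12/(5*(-2 + 6)))*33)*(-23) = (((12/5)/4)*33)*(-23) = (((12/5)*(¼))*33)*(-23) = ((⅗)*33)*(-23) = (99/5)*(-23) = -2277/5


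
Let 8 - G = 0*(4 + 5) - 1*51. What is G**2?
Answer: 3481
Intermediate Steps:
G = 59 (G = 8 - (0*(4 + 5) - 1*51) = 8 - (0*9 - 51) = 8 - (0 - 51) = 8 - 1*(-51) = 8 + 51 = 59)
G**2 = 59**2 = 3481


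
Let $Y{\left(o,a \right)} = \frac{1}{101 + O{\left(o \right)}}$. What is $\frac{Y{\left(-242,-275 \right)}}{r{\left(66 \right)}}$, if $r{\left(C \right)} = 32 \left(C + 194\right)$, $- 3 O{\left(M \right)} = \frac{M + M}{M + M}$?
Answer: $\frac{3}{2512640} \approx 1.194 \cdot 10^{-6}$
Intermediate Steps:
$O{\left(M \right)} = - \frac{1}{3}$ ($O{\left(M \right)} = - \frac{\left(M + M\right) \frac{1}{M + M}}{3} = - \frac{2 M \frac{1}{2 M}}{3} = \left(- \frac{1}{3}\right) 1 = - \frac{1}{3}$)
$r{\left(C \right)} = 6208 + 32 C$ ($r{\left(C \right)} = 32 \left(194 + C\right) = 6208 + 32 C$)
$Y{\left(o,a \right)} = \frac{3}{302}$ ($Y{\left(o,a \right)} = \frac{1}{101 - \frac{1}{3}} = \frac{1}{\frac{302}{3}} = \frac{3}{302}$)
$\frac{Y{\left(-242,-275 \right)}}{r{\left(66 \right)}} = \frac{3}{302 \left(6208 + 32 \cdot 66\right)} = \frac{3}{302 \left(6208 + 2112\right)} = \frac{3}{302 \cdot 8320} = \frac{3}{302} \cdot \frac{1}{8320} = \frac{3}{2512640}$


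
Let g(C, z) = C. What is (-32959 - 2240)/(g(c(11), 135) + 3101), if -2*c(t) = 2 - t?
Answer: -70398/6211 ≈ -11.334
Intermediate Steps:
c(t) = -1 + t/2 (c(t) = -(2 - t)/2 = -1 + t/2)
(-32959 - 2240)/(g(c(11), 135) + 3101) = (-32959 - 2240)/((-1 + (1/2)*11) + 3101) = -35199/((-1 + 11/2) + 3101) = -35199/(9/2 + 3101) = -35199/6211/2 = -35199*2/6211 = -70398/6211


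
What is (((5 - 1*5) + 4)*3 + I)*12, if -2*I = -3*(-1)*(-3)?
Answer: 198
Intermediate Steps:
I = 9/2 (I = -(-3*(-1))*(-3)/2 = -3*(-3)/2 = -½*(-9) = 9/2 ≈ 4.5000)
(((5 - 1*5) + 4)*3 + I)*12 = (((5 - 1*5) + 4)*3 + 9/2)*12 = (((5 - 5) + 4)*3 + 9/2)*12 = ((0 + 4)*3 + 9/2)*12 = (4*3 + 9/2)*12 = (12 + 9/2)*12 = (33/2)*12 = 198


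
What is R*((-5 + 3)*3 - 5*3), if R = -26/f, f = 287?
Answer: 78/41 ≈ 1.9024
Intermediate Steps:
R = -26/287 ≈ -0.090592
R*((-5 + 3)*3 - 5*3) = -26*((-5 + 3)*3 - 5*3)/287 = -26*(-2*3 - 15)/287 = -26*(-6 - 15)/287 = -26/287*(-21) = 78/41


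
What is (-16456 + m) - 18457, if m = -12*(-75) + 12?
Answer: -34001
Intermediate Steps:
m = 912 (m = 900 + 12 = 912)
(-16456 + m) - 18457 = (-16456 + 912) - 18457 = -15544 - 18457 = -34001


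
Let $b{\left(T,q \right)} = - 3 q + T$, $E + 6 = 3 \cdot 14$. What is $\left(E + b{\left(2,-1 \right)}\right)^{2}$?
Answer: $1681$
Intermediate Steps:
$E = 36$ ($E = -6 + 3 \cdot 14 = -6 + 42 = 36$)
$b{\left(T,q \right)} = T - 3 q$
$\left(E + b{\left(2,-1 \right)}\right)^{2} = \left(36 + \left(2 - -3\right)\right)^{2} = \left(36 + \left(2 + 3\right)\right)^{2} = \left(36 + 5\right)^{2} = 41^{2} = 1681$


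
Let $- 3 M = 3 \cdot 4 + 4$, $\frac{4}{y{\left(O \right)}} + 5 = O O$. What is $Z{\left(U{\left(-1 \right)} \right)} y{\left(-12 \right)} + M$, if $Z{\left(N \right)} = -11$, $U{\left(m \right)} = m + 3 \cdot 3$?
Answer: $- \frac{2356}{417} \approx -5.6499$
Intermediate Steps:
$U{\left(m \right)} = 9 + m$ ($U{\left(m \right)} = m + 9 = 9 + m$)
$y{\left(O \right)} = \frac{4}{-5 + O^{2}}$ ($y{\left(O \right)} = \frac{4}{-5 + O O} = \frac{4}{-5 + O^{2}}$)
$M = - \frac{16}{3}$ ($M = - \frac{3 \cdot 4 + 4}{3} = - \frac{12 + 4}{3} = \left(- \frac{1}{3}\right) 16 = - \frac{16}{3} \approx -5.3333$)
$Z{\left(U{\left(-1 \right)} \right)} y{\left(-12 \right)} + M = - 11 \frac{4}{-5 + \left(-12\right)^{2}} - \frac{16}{3} = - 11 \frac{4}{-5 + 144} - \frac{16}{3} = - 11 \cdot \frac{4}{139} - \frac{16}{3} = - 11 \cdot 4 \cdot \frac{1}{139} - \frac{16}{3} = \left(-11\right) \frac{4}{139} - \frac{16}{3} = - \frac{44}{139} - \frac{16}{3} = - \frac{2356}{417}$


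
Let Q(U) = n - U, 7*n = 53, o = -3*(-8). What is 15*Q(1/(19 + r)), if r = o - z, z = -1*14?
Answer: 15070/133 ≈ 113.31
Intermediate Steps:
z = -14
o = 24
r = 38 (r = 24 - 1*(-14) = 24 + 14 = 38)
n = 53/7 (n = (1/7)*53 = 53/7 ≈ 7.5714)
Q(U) = 53/7 - U
15*Q(1/(19 + r)) = 15*(53/7 - 1/(19 + 38)) = 15*(53/7 - 1/57) = 15*(3014/399) = 15070/133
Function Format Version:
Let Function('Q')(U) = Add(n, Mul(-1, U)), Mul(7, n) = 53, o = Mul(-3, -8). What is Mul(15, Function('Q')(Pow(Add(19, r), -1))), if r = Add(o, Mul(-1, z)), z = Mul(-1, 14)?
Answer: Rational(15070, 133) ≈ 113.31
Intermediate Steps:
z = -14
o = 24
r = 38 (r = Add(24, Mul(-1, -14)) = Add(24, 14) = 38)
n = Rational(53, 7) (n = Mul(Rational(1, 7), 53) = Rational(53, 7) ≈ 7.5714)
Function('Q')(U) = Add(Rational(53, 7), Mul(-1, U))
Mul(15, Function('Q')(Pow(Add(19, r), -1))) = Mul(15, Add(Rational(53, 7), Mul(-1, Pow(Add(19, 38), -1)))) = Mul(15, Add(Rational(53, 7), Mul(-1, Pow(57, -1)))) = Mul(15, Add(Rational(53, 7), Mul(-1, Rational(1, 57)))) = Mul(15, Add(Rational(53, 7), Rational(-1, 57))) = Mul(15, Rational(3014, 399)) = Rational(15070, 133)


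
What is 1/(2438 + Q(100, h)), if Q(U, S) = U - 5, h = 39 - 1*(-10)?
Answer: 1/2533 ≈ 0.00039479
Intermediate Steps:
h = 49 (h = 39 + 10 = 49)
Q(U, S) = -5 + U
1/(2438 + Q(100, h)) = 1/(2438 + (-5 + 100)) = 1/(2438 + 95) = 1/2533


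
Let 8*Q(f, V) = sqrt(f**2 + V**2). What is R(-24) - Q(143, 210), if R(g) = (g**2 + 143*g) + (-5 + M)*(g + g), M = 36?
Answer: -4344 - sqrt(64549)/8 ≈ -4375.8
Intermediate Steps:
R(g) = g**2 + 205*g (R(g) = (g**2 + 143*g) + (-5 + 36)*(g + g) = (g**2 + 143*g) + 31*(2*g) = (g**2 + 143*g) + 62*g = g**2 + 205*g)
Q(f, V) = sqrt(V**2 + f**2)/8 (Q(f, V) = sqrt(f**2 + V**2)/8 = sqrt(V**2 + f**2)/8)
R(-24) - Q(143, 210) = -24*(205 - 24) - sqrt(210**2 + 143**2)/8 = -24*181 - sqrt(44100 + 20449)/8 = -4344 - sqrt(64549)/8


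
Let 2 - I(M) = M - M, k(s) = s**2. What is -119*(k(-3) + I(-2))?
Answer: -1309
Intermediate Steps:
I(M) = 2 (I(M) = 2 - (M - M) = 2 - 1*0 = 2 + 0 = 2)
-119*(k(-3) + I(-2)) = -119*((-3)**2 + 2) = -119*(9 + 2) = -119*11 = -1309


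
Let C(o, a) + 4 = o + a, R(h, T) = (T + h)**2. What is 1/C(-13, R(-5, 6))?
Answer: -1/16 ≈ -0.062500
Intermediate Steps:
C(o, a) = -4 + a + o (C(o, a) = -4 + (o + a) = -4 + (a + o) = -4 + a + o)
1/C(-13, R(-5, 6)) = 1/(-4 + (6 - 5)**2 - 13) = 1/(-4 + 1**2 - 13) = 1/(-4 + 1 - 13) = 1/(-16) = -1/16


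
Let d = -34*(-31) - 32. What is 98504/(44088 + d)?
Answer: 49252/22555 ≈ 2.1836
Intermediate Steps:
d = 1022 (d = 1054 - 32 = 1022)
98504/(44088 + d) = 98504/(44088 + 1022) = 98504/45110 = 98504*(1/45110) = 49252/22555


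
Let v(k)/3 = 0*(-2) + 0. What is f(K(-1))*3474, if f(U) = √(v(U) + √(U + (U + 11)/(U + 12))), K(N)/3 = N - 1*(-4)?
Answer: 1158*21^(¾)*209^(¼)/7 ≈ 6170.4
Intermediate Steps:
v(k) = 0 (v(k) = 3*(0*(-2) + 0) = 3*(0 + 0) = 3*0 = 0)
K(N) = 12 + 3*N (K(N) = 3*(N - 1*(-4)) = 3*(N + 4) = 3*(4 + N) = 12 + 3*N)
f(U) = (U + (11 + U)/(12 + U))^(¼) (f(U) = √(0 + √(U + (U + 11)/(U + 12))) = √(0 + √(U + (11 + U)/(12 + U))) = √(√(U + (11 + U)/(12 + U))) = (U + (11 + U)/(12 + U))^(¼))
f(K(-1))*3474 = ((11 + (12 + 3*(-1)) + (12 + 3*(-1))*(12 + (12 + 3*(-1))))/(12 + (12 + 3*(-1))))^(¼)*3474 = ((11 + (12 - 3) + (12 - 3)*(12 + (12 - 3)))/(12 + (12 - 3)))^(¼)*3474 = ((11 + 9 + 9*(12 + 9))/(12 + 9))^(¼)*3474 = ((11 + 9 + 9*21)/21)^(¼)*3474 = ((11 + 9 + 189)/21)^(¼)*3474 = ((1/21)*209)^(¼)*3474 = (209/21)^(¼)*3474 = (21^(¾)*209^(¼)/21)*3474 = 1158*21^(¾)*209^(¼)/7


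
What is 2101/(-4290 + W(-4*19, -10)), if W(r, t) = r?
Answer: -2101/4366 ≈ -0.48122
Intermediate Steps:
2101/(-4290 + W(-4*19, -10)) = 2101/(-4290 - 4*19) = 2101/(-4290 - 76) = 2101/(-4366) = 2101*(-1/4366) = -2101/4366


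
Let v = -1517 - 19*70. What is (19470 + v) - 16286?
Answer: 337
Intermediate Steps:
v = -2847 (v = -1517 - 1*1330 = -1517 - 1330 = -2847)
(19470 + v) - 16286 = (19470 - 2847) - 16286 = 16623 - 16286 = 337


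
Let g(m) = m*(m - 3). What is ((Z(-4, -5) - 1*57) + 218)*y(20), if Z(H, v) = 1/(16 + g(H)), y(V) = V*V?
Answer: 708500/11 ≈ 64409.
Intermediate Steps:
y(V) = V²
g(m) = m*(-3 + m)
Z(H, v) = 1/(16 + H*(-3 + H))
((Z(-4, -5) - 1*57) + 218)*y(20) = ((1/(16 - 4*(-3 - 4)) - 1*57) + 218)*20² = ((1/(16 - 4*(-7)) - 57) + 218)*400 = ((1/(16 + 28) - 57) + 218)*400 = ((1/44 - 57) + 218)*400 = (-2507/44 + 218)*400 = (7085/44)*400 = 708500/11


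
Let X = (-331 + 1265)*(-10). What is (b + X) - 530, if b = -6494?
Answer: -16364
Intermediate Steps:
X = -9340 (X = 934*(-10) = -9340)
(b + X) - 530 = (-6494 - 9340) - 530 = -15834 - 530 = -16364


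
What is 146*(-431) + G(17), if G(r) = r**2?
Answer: -62637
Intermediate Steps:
146*(-431) + G(17) = 146*(-431) + 17**2 = -62926 + 289 = -62637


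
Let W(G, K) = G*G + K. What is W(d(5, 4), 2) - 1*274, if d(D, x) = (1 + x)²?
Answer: 353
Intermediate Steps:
W(G, K) = K + G² (W(G, K) = G² + K = K + G²)
W(d(5, 4), 2) - 1*274 = (2 + ((1 + 4)²)²) - 1*274 = (2 + (5²)²) - 274 = (2 + 25²) - 274 = (2 + 625) - 274 = 627 - 274 = 353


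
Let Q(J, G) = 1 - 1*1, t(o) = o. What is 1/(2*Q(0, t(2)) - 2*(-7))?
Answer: 1/14 ≈ 0.071429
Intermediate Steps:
Q(J, G) = 0 (Q(J, G) = 1 - 1 = 0)
1/(2*Q(0, t(2)) - 2*(-7)) = 1/(2*0 - 2*(-7)) = 1/(0 + 14) = 1/14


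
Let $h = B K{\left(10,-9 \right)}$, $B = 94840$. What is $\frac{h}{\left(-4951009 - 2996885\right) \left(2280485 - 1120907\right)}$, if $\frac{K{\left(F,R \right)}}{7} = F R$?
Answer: $\frac{237100}{36572234241} \approx 6.4831 \cdot 10^{-6}$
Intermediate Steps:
$K{\left(F,R \right)} = 7 F R$
$h = -59749200$ ($h = 94840 \cdot 7 \cdot 10 \left(-9\right) = 94840 \left(-630\right) = -59749200$)
$\frac{h}{\left(-4951009 - 2996885\right) \left(2280485 - 1120907\right)} = - \frac{59749200}{\left(-4951009 - 2996885\right) \left(2280485 - 1120907\right)} = - \frac{59749200}{\left(-7947894\right) 1159578} = - \frac{59749200}{-9216203028732} = \left(-59749200\right) \left(- \frac{1}{9216203028732}\right) = \frac{237100}{36572234241}$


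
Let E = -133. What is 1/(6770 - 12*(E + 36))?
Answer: 1/7934 ≈ 0.00012604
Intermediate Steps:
1/(6770 - 12*(E + 36)) = 1/(6770 - 12*(-133 + 36)) = 1/(6770 - 12*(-97)) = 1/(6770 + 1164) = 1/7934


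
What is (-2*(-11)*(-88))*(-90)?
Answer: 174240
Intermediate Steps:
(-2*(-11)*(-88))*(-90) = (22*(-88))*(-90) = -1936*(-90) = 174240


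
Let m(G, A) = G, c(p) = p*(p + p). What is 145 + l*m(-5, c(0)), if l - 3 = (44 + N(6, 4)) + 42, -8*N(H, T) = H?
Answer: -1185/4 ≈ -296.25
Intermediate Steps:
N(H, T) = -H/8
c(p) = 2*p**2 (c(p) = p*(2*p) = 2*p**2)
l = 353/4 (l = 3 + ((44 - 1/8*6) + 42) = 3 + ((44 - 3/4) + 42) = 3 + (173/4 + 42) = 3 + 341/4 = 353/4 ≈ 88.250)
145 + l*m(-5, c(0)) = 145 + (353/4)*(-5) = 145 - 1765/4 = -1185/4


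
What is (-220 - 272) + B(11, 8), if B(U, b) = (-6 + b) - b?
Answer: -498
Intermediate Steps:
B(U, b) = -6
(-220 - 272) + B(11, 8) = (-220 - 272) - 6 = -492 - 6 = -498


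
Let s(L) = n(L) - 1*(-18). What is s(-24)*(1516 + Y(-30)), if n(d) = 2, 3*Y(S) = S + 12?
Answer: 30200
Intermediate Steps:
Y(S) = 4 + S/3 (Y(S) = (S + 12)/3 = (12 + S)/3 = 4 + S/3)
s(L) = 20 (s(L) = 2 - 1*(-18) = 2 + 18 = 20)
s(-24)*(1516 + Y(-30)) = 20*(1516 + (4 + (⅓)*(-30))) = 20*(1516 + (4 - 10)) = 20*(1516 - 6) = 20*1510 = 30200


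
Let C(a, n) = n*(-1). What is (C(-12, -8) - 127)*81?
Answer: -9639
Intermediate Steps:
C(a, n) = -n
(C(-12, -8) - 127)*81 = (-1*(-8) - 127)*81 = (8 - 127)*81 = -119*81 = -9639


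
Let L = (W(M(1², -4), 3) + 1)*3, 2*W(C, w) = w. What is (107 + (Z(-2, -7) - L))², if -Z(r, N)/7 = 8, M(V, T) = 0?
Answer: 7569/4 ≈ 1892.3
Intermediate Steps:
W(C, w) = w/2
Z(r, N) = -56 (Z(r, N) = -7*8 = -56)
L = 15/2 (L = ((½)*3 + 1)*3 = (3/2 + 1)*3 = (5/2)*3 = 15/2 ≈ 7.5000)
(107 + (Z(-2, -7) - L))² = (107 + (-56 - 1*15/2))² = (107 + (-56 - 15/2))² = (107 - 127/2)² = (87/2)² = 7569/4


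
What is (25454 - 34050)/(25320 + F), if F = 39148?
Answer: -2149/16117 ≈ -0.13334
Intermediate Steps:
(25454 - 34050)/(25320 + F) = (25454 - 34050)/(25320 + 39148) = -8596/64468 = -8596*1/64468 = -2149/16117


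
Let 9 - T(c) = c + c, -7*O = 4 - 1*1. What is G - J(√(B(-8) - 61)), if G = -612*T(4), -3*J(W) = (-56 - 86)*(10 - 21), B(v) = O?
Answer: -274/3 ≈ -91.333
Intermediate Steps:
O = -3/7 (O = -(4 - 1*1)/7 = -(4 - 1)/7 = -⅐*3 = -3/7 ≈ -0.42857)
T(c) = 9 - 2*c (T(c) = 9 - (c + c) = 9 - 2*c)
B(v) = -3/7
J(W) = -1562/3 (J(W) = -(-56 - 86)*(10 - 21)/3 = -(-142)*(-11)/3 = -⅓*1562 = -1562/3)
G = -612 (G = -612*(9 - 2*4) = -612*(9 - 8) = -612*1 = -612)
G - J(√(B(-8) - 61)) = -612 - 1*(-1562/3) = -612 + 1562/3 = -274/3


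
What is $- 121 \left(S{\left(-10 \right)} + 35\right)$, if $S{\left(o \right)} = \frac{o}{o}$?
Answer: $-4356$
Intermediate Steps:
$S{\left(o \right)} = 1$
$- 121 \left(S{\left(-10 \right)} + 35\right) = - 121 \left(1 + 35\right) = \left(-121\right) 36 = -4356$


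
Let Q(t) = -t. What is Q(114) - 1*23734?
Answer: -23848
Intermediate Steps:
Q(114) - 1*23734 = -1*114 - 1*23734 = -114 - 23734 = -23848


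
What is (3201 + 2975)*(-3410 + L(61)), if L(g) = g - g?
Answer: -21060160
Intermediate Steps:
L(g) = 0
(3201 + 2975)*(-3410 + L(61)) = (3201 + 2975)*(-3410 + 0) = 6176*(-3410) = -21060160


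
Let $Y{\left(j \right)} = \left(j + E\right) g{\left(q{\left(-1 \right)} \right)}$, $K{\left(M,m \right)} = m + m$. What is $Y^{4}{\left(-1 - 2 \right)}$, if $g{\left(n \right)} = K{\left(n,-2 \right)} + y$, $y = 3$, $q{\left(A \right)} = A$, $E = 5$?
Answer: $16$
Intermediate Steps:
$K{\left(M,m \right)} = 2 m$
$g{\left(n \right)} = -1$ ($g{\left(n \right)} = 2 \left(-2\right) + 3 = -4 + 3 = -1$)
$Y{\left(j \right)} = -5 - j$ ($Y{\left(j \right)} = \left(j + 5\right) \left(-1\right) = \left(5 + j\right) \left(-1\right) = -5 - j$)
$Y^{4}{\left(-1 - 2 \right)} = \left(-5 - \left(-1 - 2\right)\right)^{4} = \left(-5 - -3\right)^{4} = \left(-5 + 3\right)^{4} = \left(-2\right)^{4} = 16$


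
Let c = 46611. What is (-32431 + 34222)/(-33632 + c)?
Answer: 1791/12979 ≈ 0.13799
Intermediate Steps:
(-32431 + 34222)/(-33632 + c) = (-32431 + 34222)/(-33632 + 46611) = 1791/12979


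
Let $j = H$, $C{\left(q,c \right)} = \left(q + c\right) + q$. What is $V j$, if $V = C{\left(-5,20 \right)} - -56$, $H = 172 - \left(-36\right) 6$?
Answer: $25608$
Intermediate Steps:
$C{\left(q,c \right)} = c + 2 q$ ($C{\left(q,c \right)} = \left(c + q\right) + q = c + 2 q$)
$H = 388$ ($H = 172 - -216 = 172 + 216 = 388$)
$V = 66$ ($V = \left(20 + 2 \left(-5\right)\right) - -56 = \left(20 - 10\right) + 56 = 10 + 56 = 66$)
$j = 388$
$V j = 66 \cdot 388 = 25608$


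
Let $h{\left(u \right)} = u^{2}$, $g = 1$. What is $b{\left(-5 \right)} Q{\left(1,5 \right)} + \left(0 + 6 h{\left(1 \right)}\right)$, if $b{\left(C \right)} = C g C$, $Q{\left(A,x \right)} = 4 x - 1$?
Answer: $481$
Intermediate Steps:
$Q{\left(A,x \right)} = -1 + 4 x$
$b{\left(C \right)} = C^{2}$ ($b{\left(C \right)} = C 1 C = C C = C^{2}$)
$b{\left(-5 \right)} Q{\left(1,5 \right)} + \left(0 + 6 h{\left(1 \right)}\right) = \left(-5\right)^{2} \left(-1 + 4 \cdot 5\right) + \left(0 + 6 \cdot 1^{2}\right) = 25 \left(-1 + 20\right) + \left(0 + 6 \cdot 1\right) = 25 \cdot 19 + \left(0 + 6\right) = 475 + 6 = 481$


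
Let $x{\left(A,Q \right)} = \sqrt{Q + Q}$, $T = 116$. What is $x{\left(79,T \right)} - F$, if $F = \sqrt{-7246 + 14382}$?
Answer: $- 4 \sqrt{446} + 2 \sqrt{58} \approx -69.243$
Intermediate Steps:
$x{\left(A,Q \right)} = \sqrt{2} \sqrt{Q}$ ($x{\left(A,Q \right)} = \sqrt{2 Q} = \sqrt{2} \sqrt{Q}$)
$F = 4 \sqrt{446}$ ($F = \sqrt{7136} = 4 \sqrt{446} \approx 84.475$)
$x{\left(79,T \right)} - F = \sqrt{2} \sqrt{116} - 4 \sqrt{446} = \sqrt{2} \cdot 2 \sqrt{29} - 4 \sqrt{446} = 2 \sqrt{58} - 4 \sqrt{446} = - 4 \sqrt{446} + 2 \sqrt{58}$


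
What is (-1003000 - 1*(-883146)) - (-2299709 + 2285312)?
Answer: -105457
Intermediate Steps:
(-1003000 - 1*(-883146)) - (-2299709 + 2285312) = (-1003000 + 883146) - 1*(-14397) = -119854 + 14397 = -105457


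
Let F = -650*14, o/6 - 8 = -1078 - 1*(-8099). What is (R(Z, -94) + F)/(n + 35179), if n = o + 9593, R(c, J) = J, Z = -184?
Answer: -4597/43473 ≈ -0.10574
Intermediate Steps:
o = 42174 (o = 48 + 6*(-1078 - 1*(-8099)) = 48 + 6*(-1078 + 8099) = 48 + 6*7021 = 48 + 42126 = 42174)
F = -9100
n = 51767 (n = 42174 + 9593 = 51767)
(R(Z, -94) + F)/(n + 35179) = (-94 - 9100)/(51767 + 35179) = -9194/86946 = -9194*1/86946 = -4597/43473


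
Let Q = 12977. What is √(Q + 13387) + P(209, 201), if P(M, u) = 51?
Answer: 51 + 26*√39 ≈ 213.37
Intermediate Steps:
√(Q + 13387) + P(209, 201) = √(12977 + 13387) + 51 = √26364 + 51 = 26*√39 + 51 = 51 + 26*√39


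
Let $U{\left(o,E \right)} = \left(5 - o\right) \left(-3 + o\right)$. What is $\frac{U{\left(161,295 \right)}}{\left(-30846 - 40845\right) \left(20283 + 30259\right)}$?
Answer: $\frac{4108}{603901087} \approx 6.8024 \cdot 10^{-6}$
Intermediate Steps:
$U{\left(o,E \right)} = \left(-3 + o\right) \left(5 - o\right)$
$\frac{U{\left(161,295 \right)}}{\left(-30846 - 40845\right) \left(20283 + 30259\right)} = \frac{-15 - 161^{2} + 8 \cdot 161}{\left(-30846 - 40845\right) \left(20283 + 30259\right)} = \frac{-15 - 25921 + 1288}{\left(-71691\right) 50542} = \frac{-15 - 25921 + 1288}{-3623406522} = \left(-24648\right) \left(- \frac{1}{3623406522}\right) = \frac{4108}{603901087}$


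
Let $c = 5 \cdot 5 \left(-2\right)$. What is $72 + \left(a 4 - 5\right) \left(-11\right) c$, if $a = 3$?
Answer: $3922$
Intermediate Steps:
$c = -50$ ($c = 25 \left(-2\right) = -50$)
$72 + \left(a 4 - 5\right) \left(-11\right) c = 72 + \left(3 \cdot 4 - 5\right) \left(-11\right) \left(-50\right) = 72 + \left(12 - 5\right) \left(-11\right) \left(-50\right) = 72 + 7 \left(-11\right) \left(-50\right) = 72 - -3850 = 72 + 3850 = 3922$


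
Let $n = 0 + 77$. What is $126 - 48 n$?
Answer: $-3570$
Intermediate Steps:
$n = 77$
$126 - 48 n = 126 - 3696 = -3570$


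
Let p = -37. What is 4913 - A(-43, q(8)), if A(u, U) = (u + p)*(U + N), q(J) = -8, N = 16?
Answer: 5553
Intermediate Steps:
A(u, U) = (-37 + u)*(16 + U) (A(u, U) = (u - 37)*(U + 16) = (-37 + u)*(16 + U))
4913 - A(-43, q(8)) = 4913 - (-592 - 37*(-8) + 16*(-43) - 8*(-43)) = 4913 - (-592 + 296 - 688 + 344) = 4913 - 1*(-640) = 4913 + 640 = 5553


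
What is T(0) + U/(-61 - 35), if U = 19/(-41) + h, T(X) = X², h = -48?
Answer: 1987/3936 ≈ 0.50483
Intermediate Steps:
U = -1987/41 (U = 19/(-41) - 48 = 19*(-1/41) - 48 = -19/41 - 48 = -1987/41 ≈ -48.463)
T(0) + U/(-61 - 35) = 0² - 1987/(41*(-61 - 35)) = 0 - 1987/41/(-96) = 0 - 1987/41*(-1/96) = 0 + 1987/3936 = 1987/3936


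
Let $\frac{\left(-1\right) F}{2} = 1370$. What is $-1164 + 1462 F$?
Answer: $-4007044$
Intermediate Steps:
$F = -2740$ ($F = \left(-2\right) 1370 = -2740$)
$-1164 + 1462 F = -1164 + 1462 \left(-2740\right) = -1164 - 4005880 = -4007044$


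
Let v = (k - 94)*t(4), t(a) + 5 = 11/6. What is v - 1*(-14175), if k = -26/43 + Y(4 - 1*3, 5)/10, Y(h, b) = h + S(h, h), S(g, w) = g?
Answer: 18671393/1290 ≈ 14474.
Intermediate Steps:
Y(h, b) = 2*h (Y(h, b) = h + h = 2*h)
t(a) = -19/6 (t(a) = -5 + 11/6 = -19/6)
k = -87/215 (k = -26/43 + (2*(4 - 1*3))/10 = -26*1/43 + (2*(4 - 3))*(⅒) = -26/43 + (2*1)*(⅒) = -26/43 + 2*(⅒) = -26/43 + ⅕ = -87/215 ≈ -0.40465)
v = 385643/1290 (v = (-87/215 - 94)*(-19/6) = -20297/215*(-19/6) = 385643/1290 ≈ 298.95)
v - 1*(-14175) = 385643/1290 - 1*(-14175) = 385643/1290 + 14175 = 18671393/1290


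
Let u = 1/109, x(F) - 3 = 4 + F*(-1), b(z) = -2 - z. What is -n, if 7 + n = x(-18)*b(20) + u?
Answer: 60712/109 ≈ 556.99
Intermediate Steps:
x(F) = 7 - F (x(F) = 3 + (4 + F*(-1)) = 3 + (4 - F) = 7 - F)
u = 1/109 ≈ 0.0091743
n = -60712/109 (n = -7 + ((7 - 1*(-18))*(-2 - 1*20) + 1/109) = -7 + ((7 + 18)*(-2 - 20) + 1/109) = -7 + (25*(-22) + 1/109) = -7 + (-550 + 1/109) = -7 - 59949/109 = -60712/109 ≈ -556.99)
-n = -1*(-60712/109) = 60712/109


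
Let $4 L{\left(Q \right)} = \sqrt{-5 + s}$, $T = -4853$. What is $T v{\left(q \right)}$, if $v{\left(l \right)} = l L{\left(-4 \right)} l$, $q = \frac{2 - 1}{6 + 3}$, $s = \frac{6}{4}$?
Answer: $- \frac{4853 i \sqrt{14}}{648} \approx - 28.022 i$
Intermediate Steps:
$s = \frac{3}{2}$ ($s = 6 \cdot \frac{1}{4} = \frac{3}{2} \approx 1.5$)
$q = \frac{1}{9}$ ($q = 1 \cdot \frac{1}{9} = \frac{1}{9} \approx 0.11111$)
$L{\left(Q \right)} = \frac{i \sqrt{14}}{8}$ ($L{\left(Q \right)} = \frac{\sqrt{-5 + \frac{3}{2}}}{4} = \frac{\sqrt{- \frac{7}{2}}}{4} = \frac{\frac{1}{2} i \sqrt{14}}{4} = \frac{i \sqrt{14}}{8}$)
$v{\left(l \right)} = \frac{i \sqrt{14} l^{2}}{8}$ ($v{\left(l \right)} = l \frac{i \sqrt{14}}{8} l = \frac{i l \sqrt{14}}{8} l = \frac{i \sqrt{14} l^{2}}{8}$)
$T v{\left(q \right)} = - 4853 \frac{i \sqrt{14}}{8 \cdot 81} = - 4853 \cdot \frac{1}{8} i \sqrt{14} \cdot \frac{1}{81} = - 4853 \frac{i \sqrt{14}}{648} = - \frac{4853 i \sqrt{14}}{648}$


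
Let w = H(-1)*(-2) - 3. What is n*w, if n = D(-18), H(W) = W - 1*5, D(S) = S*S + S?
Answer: 2754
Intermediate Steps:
D(S) = S + S**2 (D(S) = S**2 + S = S + S**2)
H(W) = -5 + W (H(W) = W - 5 = -5 + W)
w = 9 (w = (-5 - 1)*(-2) - 3 = -6*(-2) - 3 = 12 - 3 = 9)
n = 306 (n = -18*(1 - 18) = -18*(-17) = 306)
n*w = 306*9 = 2754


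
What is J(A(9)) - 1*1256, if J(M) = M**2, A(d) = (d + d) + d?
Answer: -527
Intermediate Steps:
A(d) = 3*d (A(d) = 2*d + d = 3*d)
J(A(9)) - 1*1256 = (3*9)**2 - 1*1256 = 27**2 - 1256 = 729 - 1256 = -527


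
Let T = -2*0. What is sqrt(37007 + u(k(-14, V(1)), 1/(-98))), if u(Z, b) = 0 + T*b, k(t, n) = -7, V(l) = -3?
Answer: sqrt(37007) ≈ 192.37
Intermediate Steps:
T = 0
u(Z, b) = 0 (u(Z, b) = 0 + 0*b = 0 + 0 = 0)
sqrt(37007 + u(k(-14, V(1)), 1/(-98))) = sqrt(37007 + 0) = sqrt(37007)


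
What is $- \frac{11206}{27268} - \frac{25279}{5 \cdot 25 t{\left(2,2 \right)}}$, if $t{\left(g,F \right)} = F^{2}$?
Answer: $- \frac{173727693}{3408500} \approx -50.969$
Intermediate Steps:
$- \frac{11206}{27268} - \frac{25279}{5 \cdot 25 t{\left(2,2 \right)}} = - \frac{11206}{27268} - \frac{25279}{5 \cdot 25 \cdot 2^{2}} = \left(-11206\right) \frac{1}{27268} - \frac{25279}{125 \cdot 4} = - \frac{5603}{13634} - \frac{25279}{500} = - \frac{173727693}{3408500}$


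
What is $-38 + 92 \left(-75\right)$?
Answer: $-6938$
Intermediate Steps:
$-38 + 92 \left(-75\right) = -38 - 6900 = -6938$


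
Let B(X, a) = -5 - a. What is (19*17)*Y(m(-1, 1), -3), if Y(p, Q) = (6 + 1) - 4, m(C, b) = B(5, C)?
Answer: 969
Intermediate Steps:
m(C, b) = -5 - C
Y(p, Q) = 3 (Y(p, Q) = 7 - 4 = 3)
(19*17)*Y(m(-1, 1), -3) = (19*17)*3 = 323*3 = 969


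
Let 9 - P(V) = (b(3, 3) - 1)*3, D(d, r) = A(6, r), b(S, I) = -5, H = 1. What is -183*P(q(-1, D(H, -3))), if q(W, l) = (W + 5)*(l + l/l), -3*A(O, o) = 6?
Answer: -4941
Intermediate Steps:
A(O, o) = -2 (A(O, o) = -⅓*6 = -2)
D(d, r) = -2
q(W, l) = (1 + l)*(5 + W) (q(W, l) = (5 + W)*(l + 1) = (5 + W)*(1 + l) = (1 + l)*(5 + W))
P(V) = 27 (P(V) = 9 - (-5 - 1)*3 = 9 - (-6)*3 = 9 - 1*(-18) = 9 + 18 = 27)
-183*P(q(-1, D(H, -3))) = -183*27 = -4941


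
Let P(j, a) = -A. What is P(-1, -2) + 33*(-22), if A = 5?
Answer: -731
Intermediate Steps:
P(j, a) = -5 (P(j, a) = -1*5 = -5)
P(-1, -2) + 33*(-22) = -5 + 33*(-22) = -5 - 726 = -731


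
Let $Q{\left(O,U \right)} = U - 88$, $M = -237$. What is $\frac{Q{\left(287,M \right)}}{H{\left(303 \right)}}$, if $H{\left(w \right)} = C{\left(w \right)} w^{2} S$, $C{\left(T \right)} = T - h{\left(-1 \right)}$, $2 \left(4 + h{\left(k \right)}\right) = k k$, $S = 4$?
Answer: $- \frac{325}{112557834} \approx -2.8874 \cdot 10^{-6}$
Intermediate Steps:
$h{\left(k \right)} = -4 + \frac{k^{2}}{2}$ ($h{\left(k \right)} = -4 + \frac{k k}{2} = -4 + \frac{k^{2}}{2}$)
$C{\left(T \right)} = \frac{7}{2} + T$ ($C{\left(T \right)} = T - \left(-4 + \frac{\left(-1\right)^{2}}{2}\right) = T - \left(-4 + \frac{1}{2} \cdot 1\right) = T - \left(-4 + \frac{1}{2}\right) = T - - \frac{7}{2} = T + \frac{7}{2} = \frac{7}{2} + T$)
$Q{\left(O,U \right)} = -88 + U$ ($Q{\left(O,U \right)} = U - 88 = -88 + U$)
$H{\left(w \right)} = 4 w^{2} \left(\frac{7}{2} + w\right)$ ($H{\left(w \right)} = \left(\frac{7}{2} + w\right) w^{2} \cdot 4 = w^{2} \left(\frac{7}{2} + w\right) 4 = 4 w^{2} \left(\frac{7}{2} + w\right)$)
$\frac{Q{\left(287,M \right)}}{H{\left(303 \right)}} = \frac{-88 - 237}{303^{2} \left(14 + 4 \cdot 303\right)} = - \frac{325}{91809 \left(14 + 1212\right)} = - \frac{325}{91809 \cdot 1226} = - \frac{325}{112557834}$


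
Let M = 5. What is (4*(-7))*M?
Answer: -140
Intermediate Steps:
(4*(-7))*M = (4*(-7))*5 = -28*5 = -140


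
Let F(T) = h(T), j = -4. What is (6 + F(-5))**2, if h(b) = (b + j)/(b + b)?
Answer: 4761/100 ≈ 47.610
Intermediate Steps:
h(b) = (-4 + b)/(2*b) (h(b) = (b - 4)/(b + b) = (-4 + b)/((2*b)) = (-4 + b)*(1/(2*b)) = (-4 + b)/(2*b))
F(T) = (-4 + T)/(2*T)
(6 + F(-5))**2 = (6 + (1/2)*(-4 - 5)/(-5))**2 = (6 + (1/2)*(-1/5)*(-9))**2 = (6 + 9/10)**2 = (69/10)**2 = 4761/100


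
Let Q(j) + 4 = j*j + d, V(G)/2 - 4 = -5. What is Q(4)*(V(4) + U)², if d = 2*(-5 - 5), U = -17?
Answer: -2888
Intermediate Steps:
V(G) = -2 (V(G) = 8 + 2*(-5) = 8 - 10 = -2)
d = -20 (d = 2*(-10) = -20)
Q(j) = -24 + j² (Q(j) = -4 + (j*j - 20) = -4 + (j² - 20) = -4 + (-20 + j²) = -24 + j²)
Q(4)*(V(4) + U)² = (-24 + 4²)*(-2 - 17)² = (-24 + 16)*(-19)² = -8*361 = -2888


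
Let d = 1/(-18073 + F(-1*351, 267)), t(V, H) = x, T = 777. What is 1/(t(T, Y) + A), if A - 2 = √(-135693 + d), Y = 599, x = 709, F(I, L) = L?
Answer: 12660066/11417456485 - I*√43021959047554/11417456485 ≈ 0.0011088 - 0.00057448*I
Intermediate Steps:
t(V, H) = 709
d = -1/17806 (d = 1/(-18073 + 267) = 1/(-17806) = -1/17806 ≈ -5.6161e-5)
A = 2 + I*√43021959047554/17806 (A = 2 + √(-135693 - 1/17806) = 2 + √(-2416149559/17806) = 2 + I*√43021959047554/17806 ≈ 2.0 + 368.37*I)
1/(t(T, Y) + A) = 1/(709 + (2 + I*√43021959047554/17806)) = 1/(711 + I*√43021959047554/17806)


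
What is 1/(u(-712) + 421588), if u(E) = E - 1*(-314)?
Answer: 1/421190 ≈ 2.3742e-6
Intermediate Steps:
u(E) = 314 + E (u(E) = E + 314 = 314 + E)
1/(u(-712) + 421588) = 1/((314 - 712) + 421588) = 1/(-398 + 421588) = 1/421190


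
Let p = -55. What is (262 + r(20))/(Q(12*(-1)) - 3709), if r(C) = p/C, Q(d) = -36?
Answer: -1037/14980 ≈ -0.069226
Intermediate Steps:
r(C) = -55/C
(262 + r(20))/(Q(12*(-1)) - 3709) = (262 - 55/20)/(-36 - 3709) = (262 - 55*1/20)/(-3745) = (262 - 11/4)*(-1/3745) = (1037/4)*(-1/3745) = -1037/14980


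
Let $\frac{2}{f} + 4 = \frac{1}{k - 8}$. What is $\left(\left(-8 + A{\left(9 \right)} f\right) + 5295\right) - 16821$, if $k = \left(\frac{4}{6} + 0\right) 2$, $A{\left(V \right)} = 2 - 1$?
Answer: $- \frac{957362}{83} \approx -11534.0$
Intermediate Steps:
$A{\left(V \right)} = 1$
$k = \frac{4}{3}$ ($k = \left(4 \cdot \frac{1}{6} + 0\right) 2 = \left(\frac{2}{3} + 0\right) 2 = \frac{2}{3} \cdot 2 = \frac{4}{3} \approx 1.3333$)
$f = - \frac{40}{83}$ ($f = \frac{2}{-4 + \frac{1}{\frac{4}{3} - 8}} = \frac{2}{-4 + \frac{1}{- \frac{20}{3}}} = \frac{2}{-4 - \frac{3}{20}} = \frac{2}{- \frac{83}{20}} = 2 \left(- \frac{20}{83}\right) = - \frac{40}{83} \approx -0.48193$)
$\left(\left(-8 + A{\left(9 \right)} f\right) + 5295\right) - 16821 = \left(\left(-8 + 1 \left(- \frac{40}{83}\right)\right) + 5295\right) - 16821 = \left(\left(-8 - \frac{40}{83}\right) + 5295\right) - 16821 = \left(- \frac{704}{83} + 5295\right) - 16821 = \frac{438781}{83} - 16821 = - \frac{957362}{83}$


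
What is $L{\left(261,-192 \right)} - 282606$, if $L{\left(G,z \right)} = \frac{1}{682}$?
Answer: $- \frac{192737291}{682} \approx -2.8261 \cdot 10^{5}$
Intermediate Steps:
$L{\left(G,z \right)} = \frac{1}{682}$
$L{\left(261,-192 \right)} - 282606 = \frac{1}{682} - 282606 = - \frac{192737291}{682}$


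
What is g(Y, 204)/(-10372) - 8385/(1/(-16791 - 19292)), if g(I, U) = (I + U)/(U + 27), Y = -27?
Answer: 241634498124961/798644 ≈ 3.0256e+8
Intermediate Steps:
g(I, U) = (I + U)/(27 + U)
g(Y, 204)/(-10372) - 8385/(1/(-16791 - 19292)) = ((-27 + 204)/(27 + 204))/(-10372) - 8385/(1/(-16791 - 19292)) = (177/231)*(-1/10372) - 8385/(1/(-36083)) = ((1/231)*177)*(-1/10372) - 8385/(-1/36083) = (59/77)*(-1/10372) - 8385*(-36083) = -59/798644 + 302555955 = 241634498124961/798644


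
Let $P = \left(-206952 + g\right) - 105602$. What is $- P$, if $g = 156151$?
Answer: $156403$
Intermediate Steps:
$P = -156403$ ($P = \left(-206952 + 156151\right) - 105602 = -50801 - 105602 = -156403$)
$- P = \left(-1\right) \left(-156403\right) = 156403$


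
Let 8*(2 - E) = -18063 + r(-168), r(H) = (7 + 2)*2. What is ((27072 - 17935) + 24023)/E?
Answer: 265280/18061 ≈ 14.688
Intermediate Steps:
r(H) = 18 (r(H) = 9*2 = 18)
E = 18061/8 (E = 2 - (-18063 + 18)/8 = 2 - ⅛*(-18045) = 2 + 18045/8 = 18061/8 ≈ 2257.6)
((27072 - 17935) + 24023)/E = ((27072 - 17935) + 24023)/(18061/8) = (9137 + 24023)*(8/18061) = 33160*(8/18061) = 265280/18061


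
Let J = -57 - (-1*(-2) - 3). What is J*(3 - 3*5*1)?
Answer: 672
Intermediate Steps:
J = -56 (J = -57 - (2 - 3) = -57 - 1*(-1) = -57 + 1 = -56)
J*(3 - 3*5*1) = -56*(3 - 3*5*1) = -56*(3 - 15*1) = -56*(3 - 15) = -56*(-12) = 672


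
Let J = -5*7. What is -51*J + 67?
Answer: 1852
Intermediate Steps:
J = -35
-51*J + 67 = -51*(-35) + 67 = 1785 + 67 = 1852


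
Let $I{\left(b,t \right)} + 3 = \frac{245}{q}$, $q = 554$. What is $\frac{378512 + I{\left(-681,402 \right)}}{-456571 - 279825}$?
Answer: $- \frac{209694231}{407963384} \approx -0.514$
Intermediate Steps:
$I{\left(b,t \right)} = - \frac{1417}{554}$ ($I{\left(b,t \right)} = -3 + \frac{245}{554} = - \frac{1417}{554}$)
$\frac{378512 + I{\left(-681,402 \right)}}{-456571 - 279825} = \frac{378512 - \frac{1417}{554}}{-456571 - 279825} = \frac{209694231}{554 \left(-736396\right)} = \frac{209694231}{554} \left(- \frac{1}{736396}\right) = - \frac{209694231}{407963384}$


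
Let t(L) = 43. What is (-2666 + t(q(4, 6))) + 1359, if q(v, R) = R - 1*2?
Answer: -1264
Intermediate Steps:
q(v, R) = -2 + R (q(v, R) = R - 2 = -2 + R)
(-2666 + t(q(4, 6))) + 1359 = (-2666 + 43) + 1359 = -2623 + 1359 = -1264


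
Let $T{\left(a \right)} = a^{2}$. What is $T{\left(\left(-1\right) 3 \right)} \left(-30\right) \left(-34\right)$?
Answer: $9180$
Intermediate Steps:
$T{\left(\left(-1\right) 3 \right)} \left(-30\right) \left(-34\right) = \left(\left(-1\right) 3\right)^{2} \left(-30\right) \left(-34\right) = \left(-3\right)^{2} \left(-30\right) \left(-34\right) = 9 \left(-30\right) \left(-34\right) = \left(-270\right) \left(-34\right) = 9180$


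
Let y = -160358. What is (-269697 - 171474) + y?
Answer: -601529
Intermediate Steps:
(-269697 - 171474) + y = (-269697 - 171474) - 160358 = -441171 - 160358 = -601529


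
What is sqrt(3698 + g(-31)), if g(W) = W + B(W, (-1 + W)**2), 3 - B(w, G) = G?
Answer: 21*sqrt(6) ≈ 51.439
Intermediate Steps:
B(w, G) = 3 - G
g(W) = 3 + W - (-1 + W)**2 (g(W) = W + (3 - (-1 + W)**2) = 3 + W - (-1 + W)**2)
sqrt(3698 + g(-31)) = sqrt(3698 + (3 - 31 - (-1 - 31)**2)) = sqrt(3698 + (3 - 31 - 1*(-32)**2)) = sqrt(3698 + (3 - 31 - 1*1024)) = sqrt(3698 + (3 - 31 - 1024)) = sqrt(3698 - 1052) = sqrt(2646) = 21*sqrt(6)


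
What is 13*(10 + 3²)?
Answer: 247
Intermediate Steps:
13*(10 + 3²) = 13*(10 + 9) = 13*19 = 247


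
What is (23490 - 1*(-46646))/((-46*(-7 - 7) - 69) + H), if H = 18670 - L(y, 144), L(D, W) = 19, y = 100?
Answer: 35068/9613 ≈ 3.6480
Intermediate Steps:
H = 18651 (H = 18670 - 1*19 = 18670 - 19 = 18651)
(23490 - 1*(-46646))/((-46*(-7 - 7) - 69) + H) = (23490 - 1*(-46646))/((-46*(-7 - 7) - 69) + 18651) = (23490 + 46646)/((-46*(-14) - 69) + 18651) = 70136/((644 - 69) + 18651) = 70136/(575 + 18651) = 70136/19226 = 70136*(1/19226) = 35068/9613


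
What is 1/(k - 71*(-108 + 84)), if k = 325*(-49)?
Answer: -1/14221 ≈ -7.0319e-5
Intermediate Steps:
k = -15925
1/(k - 71*(-108 + 84)) = 1/(-15925 - 71*(-108 + 84)) = 1/(-15925 - 71*(-24)) = 1/(-15925 + 1704) = 1/(-14221) = -1/14221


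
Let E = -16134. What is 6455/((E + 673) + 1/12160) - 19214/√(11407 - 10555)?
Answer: -78492800/188005759 - 9607*√213/213 ≈ -658.68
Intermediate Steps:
6455/((E + 673) + 1/12160) - 19214/√(11407 - 10555) = 6455/((-16134 + 673) + 1/12160) - 19214/√(11407 - 10555) = 6455/(-15461 + 1/12160) - 19214*√213/426 = 6455/(-188005759/12160) - 19214*√213/426 = 6455*(-12160/188005759) - 9607*√213/213 = -78492800/188005759 - 9607*√213/213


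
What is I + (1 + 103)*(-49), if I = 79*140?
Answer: 5964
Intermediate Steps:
I = 11060
I + (1 + 103)*(-49) = 11060 + (1 + 103)*(-49) = 11060 + 104*(-49) = 11060 - 5096 = 5964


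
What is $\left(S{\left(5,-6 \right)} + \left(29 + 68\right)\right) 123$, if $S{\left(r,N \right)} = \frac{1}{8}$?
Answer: $\frac{95571}{8} \approx 11946.0$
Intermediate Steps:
$S{\left(r,N \right)} = \frac{1}{8}$
$\left(S{\left(5,-6 \right)} + \left(29 + 68\right)\right) 123 = \left(\frac{1}{8} + \left(29 + 68\right)\right) 123 = \left(\frac{1}{8} + 97\right) 123 = \frac{777}{8} \cdot 123 = \frac{95571}{8}$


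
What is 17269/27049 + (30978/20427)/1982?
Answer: 10606001218/16592641021 ≈ 0.63920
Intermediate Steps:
17269/27049 + (30978/20427)/1982 = 17269*(1/27049) + (30978*(1/20427))*(1/1982) = 17269/27049 + (10326/6809)*(1/1982) = 17269/27049 + 5163/6747719 = 10606001218/16592641021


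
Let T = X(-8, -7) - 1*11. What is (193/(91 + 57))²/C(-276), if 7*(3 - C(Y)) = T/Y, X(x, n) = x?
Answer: 17991267/31634852 ≈ 0.56872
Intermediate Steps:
T = -19 (T = -8 - 1*11 = -8 - 11 = -19)
C(Y) = 3 + 19/(7*Y) (C(Y) = 3 - (-19)/(7*Y) = 3 + 19/(7*Y))
(193/(91 + 57))²/C(-276) = (193/(91 + 57))²/(3 + (19/7)/(-276)) = (193/148)²/(3 + (19/7)*(-1/276)) = (193*(1/148))²/(3 - 19/1932) = (193/148)²/(5777/1932) = (37249/21904)*(1932/5777) = 17991267/31634852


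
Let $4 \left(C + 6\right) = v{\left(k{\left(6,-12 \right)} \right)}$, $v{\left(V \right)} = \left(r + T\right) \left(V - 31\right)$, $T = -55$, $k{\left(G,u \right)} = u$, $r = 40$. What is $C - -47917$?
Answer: $\frac{192289}{4} \approx 48072.0$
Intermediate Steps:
$v{\left(V \right)} = 465 - 15 V$ ($v{\left(V \right)} = \left(40 - 55\right) \left(V - 31\right) = - 15 \left(-31 + V\right) = 465 - 15 V$)
$C = \frac{621}{4}$ ($C = -6 + \frac{465 - -180}{4} = -6 + \frac{465 + 180}{4} = -6 + \frac{1}{4} \cdot 645 = -6 + \frac{645}{4} = \frac{621}{4} \approx 155.25$)
$C - -47917 = \frac{621}{4} - -47917 = \frac{621}{4} + 47917 = \frac{192289}{4}$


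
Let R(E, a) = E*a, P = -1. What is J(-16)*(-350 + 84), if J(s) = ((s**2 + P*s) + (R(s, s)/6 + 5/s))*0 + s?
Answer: 4256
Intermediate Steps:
J(s) = s (J(s) = ((s**2 - s) + ((s*s)/6 + 5/s))*0 + s = ((s**2 - s) + (s**2*(1/6) + 5/s))*0 + s = ((s**2 - s) + (s**2/6 + 5/s))*0 + s = ((s**2 - s) + (5/s + s**2/6))*0 + s = (-s + 5/s + 7*s**2/6)*0 + s = 0 + s = s)
J(-16)*(-350 + 84) = -16*(-350 + 84) = -16*(-266) = 4256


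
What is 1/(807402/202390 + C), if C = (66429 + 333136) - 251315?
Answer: 101195/15002562451 ≈ 6.7452e-6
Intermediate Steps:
C = 148250 (C = 399565 - 251315 = 148250)
1/(807402/202390 + C) = 1/(807402/202390 + 148250) = 1/(807402*(1/202390) + 148250) = 1/(403701/101195 + 148250) = 1/(15002562451/101195) = 101195/15002562451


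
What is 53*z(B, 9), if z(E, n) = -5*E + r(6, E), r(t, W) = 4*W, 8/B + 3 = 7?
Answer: -106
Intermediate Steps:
B = 2 (B = 8/(-3 + 7) = 8/4 = 8*(¼) = 2)
z(E, n) = -E (z(E, n) = -5*E + 4*E = -E)
53*z(B, 9) = 53*(-1*2) = 53*(-2) = -106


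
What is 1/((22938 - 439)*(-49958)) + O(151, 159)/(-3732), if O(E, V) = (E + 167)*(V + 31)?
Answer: -5659365386781/349565568062 ≈ -16.190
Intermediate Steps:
O(E, V) = (31 + V)*(167 + E) (O(E, V) = (167 + E)*(31 + V) = (31 + V)*(167 + E))
1/((22938 - 439)*(-49958)) + O(151, 159)/(-3732) = 1/((22938 - 439)*(-49958)) + (5177 + 31*151 + 167*159 + 151*159)/(-3732) = -1/49958/22499 + (5177 + 4681 + 26553 + 24009)*(-1/3732) = (1/22499)*(-1/49958) + 60420*(-1/3732) = -1/1124005042 - 5035/311 = -5659365386781/349565568062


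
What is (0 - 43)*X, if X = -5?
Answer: 215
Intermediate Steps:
(0 - 43)*X = (0 - 43)*(-5) = -43*(-5) = 215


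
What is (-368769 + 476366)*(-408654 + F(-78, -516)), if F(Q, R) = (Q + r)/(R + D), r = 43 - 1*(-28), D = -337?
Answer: -37506361852435/853 ≈ -4.3970e+10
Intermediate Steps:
r = 71 (r = 43 + 28 = 71)
F(Q, R) = (71 + Q)/(-337 + R) (F(Q, R) = (Q + 71)/(R - 337) = (71 + Q)/(-337 + R))
(-368769 + 476366)*(-408654 + F(-78, -516)) = (-368769 + 476366)*(-408654 + (71 - 78)/(-337 - 516)) = 107597*(-408654 - 7/(-853)) = 107597*(-408654 - 1/853*(-7)) = 107597*(-408654 + 7/853) = 107597*(-348581855/853) = -37506361852435/853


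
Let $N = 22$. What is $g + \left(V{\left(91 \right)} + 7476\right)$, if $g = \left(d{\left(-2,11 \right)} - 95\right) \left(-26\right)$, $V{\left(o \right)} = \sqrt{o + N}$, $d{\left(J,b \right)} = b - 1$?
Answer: $9686 + \sqrt{113} \approx 9696.6$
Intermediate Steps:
$d{\left(J,b \right)} = -1 + b$ ($d{\left(J,b \right)} = b - 1 = -1 + b$)
$V{\left(o \right)} = \sqrt{22 + o}$ ($V{\left(o \right)} = \sqrt{o + 22} = \sqrt{22 + o}$)
$g = 2210$ ($g = \left(\left(-1 + 11\right) - 95\right) \left(-26\right) = \left(10 - 95\right) \left(-26\right) = \left(-85\right) \left(-26\right) = 2210$)
$g + \left(V{\left(91 \right)} + 7476\right) = 2210 + \left(\sqrt{22 + 91} + 7476\right) = 2210 + \left(\sqrt{113} + 7476\right) = 2210 + \left(7476 + \sqrt{113}\right) = 9686 + \sqrt{113}$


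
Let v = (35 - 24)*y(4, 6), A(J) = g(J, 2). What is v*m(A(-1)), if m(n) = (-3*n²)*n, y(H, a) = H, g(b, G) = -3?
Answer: 3564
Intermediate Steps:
A(J) = -3
v = 44 (v = (35 - 24)*4 = 11*4 = 44)
m(n) = -3*n³
v*m(A(-1)) = 44*(-3*(-3)³) = 44*(-3*(-27)) = 44*81 = 3564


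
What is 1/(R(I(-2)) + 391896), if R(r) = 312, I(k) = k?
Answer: 1/392208 ≈ 2.5497e-6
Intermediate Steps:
1/(R(I(-2)) + 391896) = 1/(312 + 391896) = 1/392208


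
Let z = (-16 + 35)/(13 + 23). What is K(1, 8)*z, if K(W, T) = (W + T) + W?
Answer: 95/18 ≈ 5.2778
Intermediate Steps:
z = 19/36 ≈ 0.52778
K(W, T) = T + 2*W (K(W, T) = (T + W) + W = T + 2*W)
K(1, 8)*z = (8 + 2*1)*(19/36) = (8 + 2)*(19/36) = 10*(19/36) = 95/18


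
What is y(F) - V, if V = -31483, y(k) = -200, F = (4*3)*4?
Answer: 31283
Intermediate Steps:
F = 48 (F = 12*4 = 48)
y(F) - V = -200 - 1*(-31483) = -200 + 31483 = 31283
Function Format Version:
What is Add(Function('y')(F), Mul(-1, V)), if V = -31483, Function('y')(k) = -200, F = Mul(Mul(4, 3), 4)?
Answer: 31283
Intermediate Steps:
F = 48 (F = Mul(12, 4) = 48)
Add(Function('y')(F), Mul(-1, V)) = Add(-200, Mul(-1, -31483)) = Add(-200, 31483) = 31283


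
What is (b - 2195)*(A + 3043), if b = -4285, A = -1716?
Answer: -8598960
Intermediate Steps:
(b - 2195)*(A + 3043) = (-4285 - 2195)*(-1716 + 3043) = -6480*1327 = -8598960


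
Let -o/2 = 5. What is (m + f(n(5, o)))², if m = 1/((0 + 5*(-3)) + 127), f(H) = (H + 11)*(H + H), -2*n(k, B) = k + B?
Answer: 57168721/12544 ≈ 4557.5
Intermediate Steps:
o = -10 (o = -2*5 = -10)
n(k, B) = -B/2 - k/2 (n(k, B) = -(k + B)/2 = -(B + k)/2 = -B/2 - k/2)
f(H) = 2*H*(11 + H) (f(H) = (11 + H)*(2*H) = 2*H*(11 + H))
m = 1/112 (m = 1/((0 - 15) + 127) = 1/(-15 + 127) = 1/112 ≈ 0.0089286)
(m + f(n(5, o)))² = (1/112 + 2*(-½*(-10) - ½*5)*(11 + (-½*(-10) - ½*5)))² = (1/112 + 2*(5 - 5/2)*(11 + (5 - 5/2)))² = (1/112 + 2*(5/2)*(11 + 5/2))² = (1/112 + 2*(5/2)*(27/2))² = (1/112 + 135/2)² = (7561/112)² = 57168721/12544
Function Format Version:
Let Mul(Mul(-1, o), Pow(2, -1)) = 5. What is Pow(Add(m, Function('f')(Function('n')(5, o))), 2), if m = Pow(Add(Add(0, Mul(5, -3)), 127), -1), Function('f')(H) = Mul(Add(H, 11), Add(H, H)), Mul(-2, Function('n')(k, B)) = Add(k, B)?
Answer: Rational(57168721, 12544) ≈ 4557.5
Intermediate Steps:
o = -10 (o = Mul(-2, 5) = -10)
Function('n')(k, B) = Add(Mul(Rational(-1, 2), B), Mul(Rational(-1, 2), k)) (Function('n')(k, B) = Mul(Rational(-1, 2), Add(k, B)) = Mul(Rational(-1, 2), Add(B, k)) = Add(Mul(Rational(-1, 2), B), Mul(Rational(-1, 2), k)))
Function('f')(H) = Mul(2, H, Add(11, H)) (Function('f')(H) = Mul(Add(11, H), Mul(2, H)) = Mul(2, H, Add(11, H)))
m = Rational(1, 112) (m = Pow(Add(Add(0, -15), 127), -1) = Pow(Add(-15, 127), -1) = Pow(112, -1) = Rational(1, 112) ≈ 0.0089286)
Pow(Add(m, Function('f')(Function('n')(5, o))), 2) = Pow(Add(Rational(1, 112), Mul(2, Add(Mul(Rational(-1, 2), -10), Mul(Rational(-1, 2), 5)), Add(11, Add(Mul(Rational(-1, 2), -10), Mul(Rational(-1, 2), 5))))), 2) = Pow(Add(Rational(1, 112), Mul(2, Add(5, Rational(-5, 2)), Add(11, Add(5, Rational(-5, 2))))), 2) = Pow(Add(Rational(1, 112), Mul(2, Rational(5, 2), Add(11, Rational(5, 2)))), 2) = Pow(Add(Rational(1, 112), Mul(2, Rational(5, 2), Rational(27, 2))), 2) = Pow(Add(Rational(1, 112), Rational(135, 2)), 2) = Pow(Rational(7561, 112), 2) = Rational(57168721, 12544)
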